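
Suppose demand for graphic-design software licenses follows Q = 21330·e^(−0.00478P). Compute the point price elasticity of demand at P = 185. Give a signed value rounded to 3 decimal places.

-0.884

dQ/dP = −0.00478·Q = -42.1087. At P = 185, Q = 8809.36.
Ed = (dQ/dP)·(P/Q) = (-42.1087) × (185/8809.36) = -0.8843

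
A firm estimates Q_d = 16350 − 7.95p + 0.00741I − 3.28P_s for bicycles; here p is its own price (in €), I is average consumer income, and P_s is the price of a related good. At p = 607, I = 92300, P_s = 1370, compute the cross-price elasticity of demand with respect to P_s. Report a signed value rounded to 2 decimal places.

-0.58

At the given values, Q_d = 16350 − 7.95(607) + 0.00741(92300) − 3.28(1370) = 7714.693.
∂Q_d/∂P_s = -3.28.
E = (-3.28) × (1370/7714.693) = -0.5824…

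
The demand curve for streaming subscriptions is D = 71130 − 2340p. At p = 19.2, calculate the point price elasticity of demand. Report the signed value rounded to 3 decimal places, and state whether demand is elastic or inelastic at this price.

-1.715; elastic

dD/dp = −2340. At p = 19.2, D = 71130 − 2340(19.2) = 26202.
Ed = (dD/dp)·(p/D) = −2340 × (19.2/26202) = -1.71467…
|Ed| = 1.715 > 1, so demand is elastic.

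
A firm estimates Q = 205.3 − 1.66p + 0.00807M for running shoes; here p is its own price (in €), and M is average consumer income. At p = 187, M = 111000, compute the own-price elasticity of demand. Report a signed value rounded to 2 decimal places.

At the given values, Q = 205.3 − 1.66(187) + 0.00807(111000) = 790.65.
∂Q/∂p = −1.66.
E = (-1.66) × (187/790.65) = -0.3926…

-0.39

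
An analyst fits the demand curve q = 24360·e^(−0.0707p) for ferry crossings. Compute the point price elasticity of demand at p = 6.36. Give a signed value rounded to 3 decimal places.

-0.450

dq/dp = −0.0707·q = -1098.54. At p = 6.36, q = 15538.
Ed = (dq/dp)·(p/q) = (-1098.54) × (6.36/15538) = -0.44965…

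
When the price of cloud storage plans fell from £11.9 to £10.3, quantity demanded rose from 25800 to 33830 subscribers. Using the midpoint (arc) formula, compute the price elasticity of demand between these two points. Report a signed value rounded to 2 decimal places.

%ΔQ = (33830 − 25800) / [(25800 + 33830)/2] = 8030/29815 = 0.269327…
%ΔP = (10.3 − 11.9) / [(11.9 + 10.3)/2] = -1.6/11.1 = -0.144144…
Arc Ed = %ΔQ / %ΔP = (8030/29815) / (-1.6/11.1) = -1.8684…

-1.87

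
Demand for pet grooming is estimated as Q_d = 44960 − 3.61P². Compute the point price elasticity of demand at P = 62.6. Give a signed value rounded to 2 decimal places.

-0.92

dQ_d/dP = −2·3.61·P = -451.972. At P = 62.6, Q_d = 30813.2764.
Ed = (dQ_d/dP)·(P/Q_d) = (-451.972) × (62.6/30813.2764) = -0.9182…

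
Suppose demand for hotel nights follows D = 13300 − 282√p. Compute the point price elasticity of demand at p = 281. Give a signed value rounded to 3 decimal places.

dD/dp = −282/(2√p) = -8.41135. At p = 281, D = 8572.82.
Ed = (dD/dp)·(p/D) = (-8.41135) × (281/8572.82) = -0.27570…

-0.276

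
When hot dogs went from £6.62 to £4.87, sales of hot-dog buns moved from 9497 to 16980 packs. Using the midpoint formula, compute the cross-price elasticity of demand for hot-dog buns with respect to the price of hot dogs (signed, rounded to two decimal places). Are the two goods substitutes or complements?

%ΔQ_{hot-dog buns} = (16980 − 9497)/avg = 7483/13238.5 = 0.565245…
%ΔP_{hot dogs} = (4.87 − 6.62)/avg = -1.75/5.745 = -0.304612…
E_cross = (7483/13238.5) / (-1.75/5.745) = -1.8556…
E_cross < 0 ⇒ the goods are complements.

-1.86; complements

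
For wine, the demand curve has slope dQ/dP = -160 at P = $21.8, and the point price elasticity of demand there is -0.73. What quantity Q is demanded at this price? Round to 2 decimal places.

4778.08

Ed = (dQ/dP)·(P/Q) ⇒ Q = (dQ/dP)·P/Ed = (-160)·21.8/(-0.73) = 4778.0821…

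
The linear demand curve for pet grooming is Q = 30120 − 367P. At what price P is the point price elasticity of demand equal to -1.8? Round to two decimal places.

Ed = −367P/(30120 − 367P). Set this equal to -1.8:
367P = 1.8·(30120 − 367P) ⇒ 367P(1 + 1.8) = 1.8·30120
P = 1.8·30120 / (367·2.8) = 52.7598…

52.76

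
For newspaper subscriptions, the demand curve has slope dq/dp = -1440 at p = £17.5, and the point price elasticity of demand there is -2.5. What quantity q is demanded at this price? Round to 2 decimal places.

Ed = (dq/dp)·(p/q) ⇒ q = (dq/dp)·p/Ed = (-1440)·17.5/(-2.5) = 10080

10080.00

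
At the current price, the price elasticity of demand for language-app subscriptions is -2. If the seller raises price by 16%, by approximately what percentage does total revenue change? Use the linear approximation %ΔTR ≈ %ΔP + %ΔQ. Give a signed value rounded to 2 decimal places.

%ΔQ ≈ Ed × %ΔP = (-2) × (+16%) = -32.0000%
%ΔTR ≈ %ΔP + %ΔQ = (+16%) + (-32.0000%) = -16.0000%

-16.00%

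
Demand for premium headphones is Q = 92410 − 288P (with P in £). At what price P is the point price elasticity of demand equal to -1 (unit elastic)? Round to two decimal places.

Ed = −288P/(92410 − 288P). Set this equal to -1:
288P = 1·(92410 − 288P) ⇒ 288P(1 + 1) = 1·92410
P = 1·92410 / (288·2) = 160.4340…

160.43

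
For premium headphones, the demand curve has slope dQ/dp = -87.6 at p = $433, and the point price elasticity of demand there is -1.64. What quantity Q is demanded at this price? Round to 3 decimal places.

23128.537

Ed = (dQ/dp)·(p/Q) ⇒ Q = (dQ/dp)·p/Ed = (-87.6)·433/(-1.64) = 23128.53658…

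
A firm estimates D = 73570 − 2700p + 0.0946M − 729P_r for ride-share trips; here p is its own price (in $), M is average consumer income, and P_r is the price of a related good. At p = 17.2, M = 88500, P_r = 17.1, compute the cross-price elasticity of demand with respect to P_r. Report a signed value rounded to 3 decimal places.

At the given values, D = 73570 − 2700(17.2) + 0.0946(88500) − 729(17.1) = 23036.2.
∂D/∂P_r = -729.
E = (-729) × (17.1/23036.2) = -0.54114…

-0.541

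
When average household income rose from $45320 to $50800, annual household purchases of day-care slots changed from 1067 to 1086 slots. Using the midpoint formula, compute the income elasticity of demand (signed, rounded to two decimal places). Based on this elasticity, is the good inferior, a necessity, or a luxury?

0.15; necessity

%ΔQ = (1086 − 1067)/[( 1067 + 1086)/2] = 19/1076.5 = 0.017649…
%ΔIncome = (50800 − 45320)/[( 45320 + 50800)/2] = 5480/48060 = 0.114024…
E_income = (19/1076.5) / (5480/48060) = 0.1547…
0 < E_income < 1 ⇒ normal good, necessity.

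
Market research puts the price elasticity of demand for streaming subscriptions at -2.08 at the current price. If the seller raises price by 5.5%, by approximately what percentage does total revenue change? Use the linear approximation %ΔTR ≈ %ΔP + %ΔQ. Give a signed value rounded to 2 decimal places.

%ΔQ ≈ Ed × %ΔP = (-2.08) × (+5.5%) = -11.4400%
%ΔTR ≈ %ΔP + %ΔQ = (+5.5%) + (-11.4400%) = -5.9400%

-5.94%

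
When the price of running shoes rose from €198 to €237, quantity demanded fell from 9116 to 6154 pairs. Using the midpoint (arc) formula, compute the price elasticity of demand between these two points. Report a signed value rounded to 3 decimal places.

-2.164

%ΔQ = (6154 − 9116) / [(9116 + 6154)/2] = -2962/7635 = -0.387950…
%ΔP = (237 − 198) / [(198 + 237)/2] = 39/217.5 = 0.179310…
Arc Ed = %ΔQ / %ΔP = (-2962/7635) / (39/217.5) = -2.16356…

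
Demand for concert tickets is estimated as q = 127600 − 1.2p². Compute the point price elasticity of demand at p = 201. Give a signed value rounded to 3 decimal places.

dq/dp = −2·1.2·p = -482.4. At p = 201, q = 79118.8.
Ed = (dq/dp)·(p/q) = (-482.4) × (201/79118.8) = -1.22552…

-1.226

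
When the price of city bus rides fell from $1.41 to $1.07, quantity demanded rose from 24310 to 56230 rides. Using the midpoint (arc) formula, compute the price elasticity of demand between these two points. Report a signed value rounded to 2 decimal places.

%ΔQ = (56230 − 24310) / [(24310 + 56230)/2] = 31920/40270 = 0.792649…
%ΔP = (1.07 − 1.41) / [(1.41 + 1.07)/2] = -0.34/1.24 = -0.274193…
Arc Ed = %ΔQ / %ΔP = (31920/40270) / (-0.34/1.24) = -2.8908…

-2.89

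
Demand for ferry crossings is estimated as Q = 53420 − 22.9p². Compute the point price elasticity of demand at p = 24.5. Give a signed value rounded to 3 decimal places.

dQ/dp = −2·22.9·p = -1122.1. At p = 24.5, Q = 39674.275.
Ed = (dQ/dp)·(p/Q) = (-1122.1) × (24.5/39674.275) = -0.69292…

-0.693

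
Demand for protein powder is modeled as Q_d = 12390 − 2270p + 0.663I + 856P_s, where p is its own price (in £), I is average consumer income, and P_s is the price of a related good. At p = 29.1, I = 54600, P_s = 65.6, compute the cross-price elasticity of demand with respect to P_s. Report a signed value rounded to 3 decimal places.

1.452

At the given values, Q_d = 12390 − 2270(29.1) + 0.663(54600) + 856(65.6) = 38686.4.
∂Q_d/∂P_s = 856.
E = (856) × (65.6/38686.4) = 1.45150…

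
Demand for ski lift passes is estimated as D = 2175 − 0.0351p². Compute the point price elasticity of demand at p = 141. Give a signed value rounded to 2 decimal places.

-0.94

dD/dp = −2·0.0351·p = -9.8982. At p = 141, D = 1477.1769.
Ed = (dD/dp)·(p/D) = (-9.8982) × (141/1477.1769) = -0.9448…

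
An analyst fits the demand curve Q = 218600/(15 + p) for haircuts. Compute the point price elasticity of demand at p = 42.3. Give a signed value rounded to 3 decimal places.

dQ/dp = −218600/(15 + p)² = -66.5796. At p = 42.3, Q = 3815.01.
Ed = (dQ/dp)·(p/Q) = (-66.5796) × (42.3/3815.01) = -0.73821…

-0.738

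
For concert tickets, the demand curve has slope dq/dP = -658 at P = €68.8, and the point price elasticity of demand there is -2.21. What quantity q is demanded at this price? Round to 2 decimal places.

20484.34

Ed = (dq/dP)·(P/q) ⇒ q = (dq/dP)·P/Ed = (-658)·68.8/(-2.21) = 20484.3438…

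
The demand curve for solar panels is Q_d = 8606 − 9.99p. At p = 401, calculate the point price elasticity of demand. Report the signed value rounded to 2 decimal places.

dQ_d/dp = −9.99. At p = 401, Q_d = 8606 − 9.99(401) = 4600.01.
Ed = (dQ_d/dp)·(p/Q_d) = −9.99 × (401/4600.01) = -0.8708…

-0.87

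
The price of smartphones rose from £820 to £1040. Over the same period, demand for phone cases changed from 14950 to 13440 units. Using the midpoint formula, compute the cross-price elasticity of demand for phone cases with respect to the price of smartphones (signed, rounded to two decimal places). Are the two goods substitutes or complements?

-0.45; complements

%ΔQ_{phone cases} = (13440 − 14950)/avg = -1510/14195 = -0.106375…
%ΔP_{smartphones} = (1040 − 820)/avg = 220/930 = 0.236559…
E_cross = (-1510/14195) / (220/930) = -0.4496…
E_cross < 0 ⇒ the goods are complements.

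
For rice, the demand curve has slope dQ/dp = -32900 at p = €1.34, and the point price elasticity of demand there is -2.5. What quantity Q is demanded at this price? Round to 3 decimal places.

17634.400

Ed = (dQ/dp)·(p/Q) ⇒ Q = (dQ/dp)·p/Ed = (-32900)·1.34/(-2.5) = 17634.4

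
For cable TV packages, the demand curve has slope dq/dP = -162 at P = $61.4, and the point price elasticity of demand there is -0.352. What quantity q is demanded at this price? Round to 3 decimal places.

Ed = (dq/dP)·(P/q) ⇒ q = (dq/dP)·P/Ed = (-162)·61.4/(-0.352) = 28257.95454…

28257.955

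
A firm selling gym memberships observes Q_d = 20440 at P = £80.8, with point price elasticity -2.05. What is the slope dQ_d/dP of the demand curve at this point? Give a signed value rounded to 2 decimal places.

Ed = (dQ_d/dP)·(P/Q_d) ⇒ dQ_d/dP = Ed·Q_d/P = (-2.05)·20440/80.8 = -518.5891…

-518.59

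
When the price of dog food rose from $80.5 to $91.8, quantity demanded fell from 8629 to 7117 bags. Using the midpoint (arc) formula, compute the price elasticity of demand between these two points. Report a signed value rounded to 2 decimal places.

-1.46

%ΔQ = (7117 − 8629) / [(8629 + 7117)/2] = -1512/7873 = -0.192048…
%ΔP = (91.8 − 80.5) / [(80.5 + 91.8)/2] = 11.3/86.15 = 0.131166…
Arc Ed = %ΔQ / %ΔP = (-1512/7873) / (11.3/86.15) = -1.4641…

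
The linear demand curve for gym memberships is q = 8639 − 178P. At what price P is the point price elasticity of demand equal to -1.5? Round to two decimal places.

29.12

Ed = −178P/(8639 − 178P). Set this equal to -1.5:
178P = 1.5·(8639 − 178P) ⇒ 178P(1 + 1.5) = 1.5·8639
P = 1.5·8639 / (178·2.5) = 29.1202…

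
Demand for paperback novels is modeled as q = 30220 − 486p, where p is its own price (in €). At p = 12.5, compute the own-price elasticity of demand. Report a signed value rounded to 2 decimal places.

-0.25

At the given values, q = 30220 − 486(12.5) = 24145.
∂q/∂p = −486.
E = (-486) × (12.5/24145) = -0.2516…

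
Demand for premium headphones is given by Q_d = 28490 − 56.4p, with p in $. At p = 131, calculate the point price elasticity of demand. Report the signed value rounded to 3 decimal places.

dQ_d/dp = −56.4. At p = 131, Q_d = 28490 − 56.4(131) = 21101.6.
Ed = (dQ_d/dp)·(p/Q_d) = −56.4 × (131/21101.6) = -0.35013…

-0.350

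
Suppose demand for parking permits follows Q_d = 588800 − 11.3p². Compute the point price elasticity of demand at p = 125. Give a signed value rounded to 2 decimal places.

-0.86

dQ_d/dp = −2·11.3·p = -2825. At p = 125, Q_d = 412237.5.
Ed = (dQ_d/dp)·(p/Q_d) = (-2825) × (125/412237.5) = -0.8566…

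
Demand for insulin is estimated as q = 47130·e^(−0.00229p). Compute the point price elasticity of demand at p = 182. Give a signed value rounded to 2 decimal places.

dq/dp = −0.00229·q = -71.1423. At p = 182, q = 31066.5.
Ed = (dq/dp)·(p/q) = (-71.1423) × (182/31066.5) = -0.4167…

-0.42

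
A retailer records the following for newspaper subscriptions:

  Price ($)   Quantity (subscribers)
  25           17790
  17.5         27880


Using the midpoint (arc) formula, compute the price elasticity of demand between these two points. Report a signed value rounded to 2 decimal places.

-1.25

%ΔQ = (27880 − 17790) / [(17790 + 27880)/2] = 10090/22835 = 0.441865…
%ΔP = (17.5 − 25) / [(25 + 17.5)/2] = -7.5/21.25 = -0.352941…
Arc Ed = %ΔQ / %ΔP = (10090/22835) / (-7.5/21.25) = -1.2519…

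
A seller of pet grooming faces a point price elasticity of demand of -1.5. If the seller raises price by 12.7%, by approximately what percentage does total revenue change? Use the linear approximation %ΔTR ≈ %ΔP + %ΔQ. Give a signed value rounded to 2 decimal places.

-6.35%

%ΔQ ≈ Ed × %ΔP = (-1.5) × (+12.7%) = -19.0500%
%ΔTR ≈ %ΔP + %ΔQ = (+12.7%) + (-19.0500%) = -6.3500%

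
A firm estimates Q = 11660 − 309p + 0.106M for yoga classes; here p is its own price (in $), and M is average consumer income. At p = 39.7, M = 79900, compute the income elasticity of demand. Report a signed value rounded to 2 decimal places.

At the given values, Q = 11660 − 309(39.7) + 0.106(79900) = 7862.1.
∂Q/∂M = 0.106.
E = (0.106) × (79900/7862.1) = 1.0772…

1.08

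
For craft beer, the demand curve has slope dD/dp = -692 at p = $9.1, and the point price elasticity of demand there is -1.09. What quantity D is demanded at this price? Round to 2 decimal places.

Ed = (dD/dp)·(p/D) ⇒ D = (dD/dp)·p/Ed = (-692)·9.1/(-1.09) = 5777.2477…

5777.25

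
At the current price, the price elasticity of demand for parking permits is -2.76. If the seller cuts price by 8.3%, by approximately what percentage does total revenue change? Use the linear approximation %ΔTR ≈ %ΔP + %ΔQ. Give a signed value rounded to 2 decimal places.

+14.61%

%ΔQ ≈ Ed × %ΔP = (-2.76) × (-8.3%) = +22.9080%
%ΔTR ≈ %ΔP + %ΔQ = (-8.3%) + (+22.9080%) = +14.6080%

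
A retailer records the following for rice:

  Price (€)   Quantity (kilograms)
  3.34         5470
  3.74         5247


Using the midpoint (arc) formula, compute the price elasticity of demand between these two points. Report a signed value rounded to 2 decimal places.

-0.37

%ΔQ = (5247 − 5470) / [(5470 + 5247)/2] = -223/5358.5 = -0.041616…
%ΔP = (3.74 − 3.34) / [(3.34 + 3.74)/2] = 0.4/3.54 = 0.112994…
Arc Ed = %ΔQ / %ΔP = (-223/5358.5) / (0.4/3.54) = -0.3683…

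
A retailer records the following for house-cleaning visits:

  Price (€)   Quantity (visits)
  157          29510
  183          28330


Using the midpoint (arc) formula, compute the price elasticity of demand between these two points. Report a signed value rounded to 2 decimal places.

%ΔQ = (28330 − 29510) / [(29510 + 28330)/2] = -1180/28920 = -0.040802…
%ΔP = (183 − 157) / [(157 + 183)/2] = 26/170 = 0.152941…
Arc Ed = %ΔQ / %ΔP = (-1180/28920) / (26/170) = -0.2667…

-0.27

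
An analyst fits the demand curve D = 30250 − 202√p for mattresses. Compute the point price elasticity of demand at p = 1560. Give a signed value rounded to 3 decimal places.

dD/dp = −202/(2√p) = -2.55717. At p = 1560, D = 22271.6.
Ed = (dD/dp)·(p/D) = (-2.55717) × (1560/22271.6) = -0.17911…

-0.179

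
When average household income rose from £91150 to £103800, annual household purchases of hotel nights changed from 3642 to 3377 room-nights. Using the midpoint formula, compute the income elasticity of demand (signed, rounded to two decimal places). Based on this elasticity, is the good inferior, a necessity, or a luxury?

-0.58; inferior

%ΔQ = (3377 − 3642)/[( 3642 + 3377)/2] = -265/3509.5 = -0.075509…
%ΔIncome = (103800 − 91150)/[( 91150 + 103800)/2] = 12650/97475 = 0.129776…
E_income = (-265/3509.5) / (12650/97475) = -0.5818…
E_income < 0 ⇒ inferior good.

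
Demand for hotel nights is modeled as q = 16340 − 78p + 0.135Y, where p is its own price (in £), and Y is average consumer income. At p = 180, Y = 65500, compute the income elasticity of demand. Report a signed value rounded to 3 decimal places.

At the given values, q = 16340 − 78(180) + 0.135(65500) = 11142.5.
∂q/∂Y = 0.135.
E = (0.135) × (65500/11142.5) = 0.79358…

0.794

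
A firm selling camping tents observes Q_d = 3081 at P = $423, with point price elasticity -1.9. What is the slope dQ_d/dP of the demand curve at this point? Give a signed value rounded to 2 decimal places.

-13.84

Ed = (dQ_d/dP)·(P/Q_d) ⇒ dQ_d/dP = Ed·Q_d/P = (-1.9)·3081/423 = -13.8390…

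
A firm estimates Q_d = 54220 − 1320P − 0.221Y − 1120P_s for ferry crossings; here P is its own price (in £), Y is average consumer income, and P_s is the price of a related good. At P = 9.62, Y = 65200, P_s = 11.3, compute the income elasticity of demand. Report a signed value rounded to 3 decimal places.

-0.997

At the given values, Q_d = 54220 − 1320(9.62) − 0.221(65200) − 1120(11.3) = 14456.4.
∂Q_d/∂Y = -0.221.
E = (-0.221) × (65200/14456.4) = -0.99673…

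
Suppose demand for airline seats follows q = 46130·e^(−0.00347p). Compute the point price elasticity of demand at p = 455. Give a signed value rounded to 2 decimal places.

-1.58

dq/dp = −0.00347·q = -33.0086. At p = 455, q = 9512.56.
Ed = (dq/dp)·(p/q) = (-33.0086) × (455/9512.56) = -1.5788…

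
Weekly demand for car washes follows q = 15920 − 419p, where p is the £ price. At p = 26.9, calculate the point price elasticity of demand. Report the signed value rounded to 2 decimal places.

dq/dp = −419. At p = 26.9, q = 15920 − 419(26.9) = 4648.9.
Ed = (dq/dp)·(p/q) = −419 × (26.9/4648.9) = -2.4244…

-2.42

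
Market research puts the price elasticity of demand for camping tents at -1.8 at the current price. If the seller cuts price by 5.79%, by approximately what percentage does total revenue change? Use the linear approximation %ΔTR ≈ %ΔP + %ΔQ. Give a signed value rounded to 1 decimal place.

%ΔQ ≈ Ed × %ΔP = (-1.8) × (-5.79%) = +10.4220%
%ΔTR ≈ %ΔP + %ΔQ = (-5.79%) + (+10.4220%) = +4.6320%

+4.6%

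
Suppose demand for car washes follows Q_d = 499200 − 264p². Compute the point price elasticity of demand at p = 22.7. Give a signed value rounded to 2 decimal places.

-0.75

dQ_d/dp = −2·264·p = -11985.6. At p = 22.7, Q_d = 363163.44.
Ed = (dQ_d/dp)·(p/Q_d) = (-11985.6) × (22.7/363163.44) = -0.7491…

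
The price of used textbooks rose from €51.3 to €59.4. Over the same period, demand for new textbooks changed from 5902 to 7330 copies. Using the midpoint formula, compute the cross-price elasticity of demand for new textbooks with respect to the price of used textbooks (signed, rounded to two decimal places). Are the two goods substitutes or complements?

%ΔQ_{new textbooks} = (7330 − 5902)/avg = 1428/6616 = 0.215840…
%ΔP_{used textbooks} = (59.4 − 51.3)/avg = 8.1/55.35 = 0.146341…
E_cross = (1428/6616) / (8.1/55.35) = 1.4749…
E_cross > 0 ⇒ the goods are substitutes.

1.47; substitutes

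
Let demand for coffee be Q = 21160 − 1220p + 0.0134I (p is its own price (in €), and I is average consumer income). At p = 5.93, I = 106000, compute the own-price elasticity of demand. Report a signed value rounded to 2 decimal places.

At the given values, Q = 21160 − 1220(5.93) + 0.0134(106000) = 15345.8.
∂Q/∂p = −1220.
E = (-1220) × (5.93/15345.8) = -0.4714…

-0.47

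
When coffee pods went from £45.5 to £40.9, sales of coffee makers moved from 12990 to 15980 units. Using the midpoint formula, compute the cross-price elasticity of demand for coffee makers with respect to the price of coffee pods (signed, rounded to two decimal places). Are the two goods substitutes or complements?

%ΔQ_{coffee makers} = (15980 − 12990)/avg = 2990/14485 = 0.206420…
%ΔP_{coffee pods} = (40.9 − 45.5)/avg = -4.6/43.2 = -0.106481…
E_cross = (2990/14485) / (-4.6/43.2) = -1.9385…
E_cross < 0 ⇒ the goods are complements.

-1.94; complements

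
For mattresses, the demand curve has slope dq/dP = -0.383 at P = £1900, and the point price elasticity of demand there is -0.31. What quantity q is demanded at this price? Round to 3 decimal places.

2347.419

Ed = (dq/dP)·(P/q) ⇒ q = (dq/dP)·P/Ed = (-0.383)·1900/(-0.31) = 2347.41935…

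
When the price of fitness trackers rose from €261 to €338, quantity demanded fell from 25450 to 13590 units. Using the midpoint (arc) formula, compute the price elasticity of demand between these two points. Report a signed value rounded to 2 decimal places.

%ΔQ = (13590 − 25450) / [(25450 + 13590)/2] = -11860/19520 = -0.607581…
%ΔP = (338 − 261) / [(261 + 338)/2] = 77/299.5 = 0.257095…
Arc Ed = %ΔQ / %ΔP = (-11860/19520) / (77/299.5) = -2.3632…

-2.36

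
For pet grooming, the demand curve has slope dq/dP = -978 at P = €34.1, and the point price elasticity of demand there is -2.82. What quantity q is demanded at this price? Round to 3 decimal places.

Ed = (dq/dP)·(P/q) ⇒ q = (dq/dP)·P/Ed = (-978)·34.1/(-2.82) = 11826.17021…

11826.170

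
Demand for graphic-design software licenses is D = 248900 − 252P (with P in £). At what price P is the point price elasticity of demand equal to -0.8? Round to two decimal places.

438.98

Ed = −252P/(248900 − 252P). Set this equal to -0.8:
252P = 0.8·(248900 − 252P) ⇒ 252P(1 + 0.8) = 0.8·248900
P = 0.8·248900 / (252·1.8) = 438.9770…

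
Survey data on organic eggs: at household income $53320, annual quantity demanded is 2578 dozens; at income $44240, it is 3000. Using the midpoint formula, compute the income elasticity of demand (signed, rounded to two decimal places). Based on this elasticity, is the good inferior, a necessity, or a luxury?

-0.81; inferior

%ΔQ = (3000 − 2578)/[( 2578 + 3000)/2] = 422/2789 = 0.151308…
%ΔIncome = (44240 − 53320)/[( 53320 + 44240)/2] = -9080/48780 = -0.186141…
E_income = (422/2789) / (-9080/48780) = -0.8128…
E_income < 0 ⇒ inferior good.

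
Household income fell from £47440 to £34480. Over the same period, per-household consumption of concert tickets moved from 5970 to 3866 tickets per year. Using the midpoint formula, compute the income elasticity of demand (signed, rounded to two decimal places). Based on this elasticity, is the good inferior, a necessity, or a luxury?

1.35; luxury

%ΔQ = (3866 − 5970)/[( 5970 + 3866)/2] = -2104/4918 = -0.427816…
%ΔIncome = (34480 − 47440)/[( 47440 + 34480)/2] = -12960/40960 = -0.316406…
E_income = (-2104/4918) / (-12960/40960) = 1.3521…
E_income > 1 ⇒ normal good, luxury.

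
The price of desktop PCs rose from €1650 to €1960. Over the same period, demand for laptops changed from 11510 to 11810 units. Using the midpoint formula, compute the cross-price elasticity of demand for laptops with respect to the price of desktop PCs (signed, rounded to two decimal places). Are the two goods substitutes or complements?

%ΔQ_{laptops} = (11810 − 11510)/avg = 300/11660 = 0.025728…
%ΔP_{desktop PCs} = (1960 − 1650)/avg = 310/1805 = 0.171745…
E_cross = (300/11660) / (310/1805) = 0.1498…
E_cross > 0 ⇒ the goods are substitutes.

0.15; substitutes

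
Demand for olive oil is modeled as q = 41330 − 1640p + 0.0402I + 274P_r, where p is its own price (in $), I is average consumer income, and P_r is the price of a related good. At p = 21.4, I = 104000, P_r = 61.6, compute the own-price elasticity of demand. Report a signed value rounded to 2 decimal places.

-1.29

At the given values, q = 41330 − 1640(21.4) + 0.0402(104000) + 274(61.6) = 27293.2.
∂q/∂p = −1640.
E = (-1640) × (21.4/27293.2) = -1.2858…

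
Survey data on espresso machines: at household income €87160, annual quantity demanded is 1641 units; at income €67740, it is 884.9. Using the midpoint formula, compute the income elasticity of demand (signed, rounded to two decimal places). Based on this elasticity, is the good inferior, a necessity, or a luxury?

2.39; luxury

%ΔQ = (884.9 − 1641)/[( 1641 + 884.9)/2] = -756.1/1262.95 = -0.598677…
%ΔIncome = (67740 − 87160)/[( 87160 + 67740)/2] = -19420/77450 = -0.250742…
E_income = (-756.1/1262.95) / (-19420/77450) = 2.3876…
E_income > 1 ⇒ normal good, luxury.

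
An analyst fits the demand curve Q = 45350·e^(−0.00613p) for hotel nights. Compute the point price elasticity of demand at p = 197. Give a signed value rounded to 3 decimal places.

dQ/dp = −0.00613·Q = -83.0959. At p = 197, Q = 13555.6.
Ed = (dQ/dp)·(p/Q) = (-83.0959) × (197/13555.6) = -1.20761

-1.208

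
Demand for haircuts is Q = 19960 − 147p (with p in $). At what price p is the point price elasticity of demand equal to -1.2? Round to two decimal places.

74.06

Ed = −147p/(19960 − 147p). Set this equal to -1.2:
147p = 1.2·(19960 − 147p) ⇒ 147p(1 + 1.2) = 1.2·19960
p = 1.2·19960 / (147·2.2) = 74.0630…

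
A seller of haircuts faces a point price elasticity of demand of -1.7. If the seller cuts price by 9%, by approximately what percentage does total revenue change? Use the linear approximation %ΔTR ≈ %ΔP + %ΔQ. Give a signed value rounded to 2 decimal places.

%ΔQ ≈ Ed × %ΔP = (-1.7) × (-9%) = +15.3000%
%ΔTR ≈ %ΔP + %ΔQ = (-9%) + (+15.3000%) = +6.3000%

+6.30%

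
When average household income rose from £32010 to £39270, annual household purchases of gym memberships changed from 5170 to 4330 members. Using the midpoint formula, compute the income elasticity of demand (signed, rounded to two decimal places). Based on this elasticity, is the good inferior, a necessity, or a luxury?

%ΔQ = (4330 − 5170)/[( 5170 + 4330)/2] = -840/4750 = -0.176842…
%ΔIncome = (39270 − 32010)/[( 32010 + 39270)/2] = 7260/35640 = 0.203703…
E_income = (-840/4750) / (7260/35640) = -0.8681…
E_income < 0 ⇒ inferior good.

-0.87; inferior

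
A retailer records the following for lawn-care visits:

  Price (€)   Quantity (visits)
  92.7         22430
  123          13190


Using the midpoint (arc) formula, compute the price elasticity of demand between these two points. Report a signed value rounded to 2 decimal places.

-1.85

%ΔQ = (13190 − 22430) / [(22430 + 13190)/2] = -9240/17810 = -0.518809…
%ΔP = (123 − 92.7) / [(92.7 + 123)/2] = 30.3/107.85 = 0.280945…
Arc Ed = %ΔQ / %ΔP = (-9240/17810) / (30.3/107.85) = -1.8466…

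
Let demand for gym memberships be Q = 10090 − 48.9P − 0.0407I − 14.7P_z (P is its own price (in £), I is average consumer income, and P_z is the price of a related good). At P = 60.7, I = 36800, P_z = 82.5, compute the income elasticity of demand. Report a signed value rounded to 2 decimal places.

At the given values, Q = 10090 − 48.9(60.7) − 0.0407(36800) − 14.7(82.5) = 4411.26.
∂Q/∂I = -0.0407.
E = (-0.0407) × (36800/4411.26) = -0.3395…

-0.34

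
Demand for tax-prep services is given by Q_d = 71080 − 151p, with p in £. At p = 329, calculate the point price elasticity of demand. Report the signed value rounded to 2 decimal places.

dQ_d/dp = −151. At p = 329, Q_d = 71080 − 151(329) = 21401.
Ed = (dQ_d/dp)·(p/Q_d) = −151 × (329/21401) = -2.3213…

-2.32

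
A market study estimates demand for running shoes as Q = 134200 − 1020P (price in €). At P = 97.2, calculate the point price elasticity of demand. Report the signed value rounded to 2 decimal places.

-2.83

dQ/dP = −1020. At P = 97.2, Q = 134200 − 1020(97.2) = 35056.
Ed = (dQ/dP)·(P/Q) = −1020 × (97.2/35056) = -2.8281…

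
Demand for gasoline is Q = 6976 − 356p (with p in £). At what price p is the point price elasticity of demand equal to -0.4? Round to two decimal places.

Ed = −356p/(6976 − 356p). Set this equal to -0.4:
356p = 0.4·(6976 − 356p) ⇒ 356p(1 + 0.4) = 0.4·6976
p = 0.4·6976 / (356·1.4) = 5.5987…

5.60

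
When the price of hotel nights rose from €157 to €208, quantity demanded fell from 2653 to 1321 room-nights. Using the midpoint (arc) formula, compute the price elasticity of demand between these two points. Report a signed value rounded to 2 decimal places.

-2.40

%ΔQ = (1321 − 2653) / [(2653 + 1321)/2] = -1332/1987 = -0.670357…
%ΔP = (208 − 157) / [(157 + 208)/2] = 51/182.5 = 0.279452…
Arc Ed = %ΔQ / %ΔP = (-1332/1987) / (51/182.5) = -2.3988…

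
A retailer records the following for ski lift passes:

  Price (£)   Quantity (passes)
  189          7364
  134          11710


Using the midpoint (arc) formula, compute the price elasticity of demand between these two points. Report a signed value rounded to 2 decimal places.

%ΔQ = (11710 − 7364) / [(7364 + 11710)/2] = 4346/9537 = 0.455698…
%ΔP = (134 − 189) / [(189 + 134)/2] = -55/161.5 = -0.340557…
Arc Ed = %ΔQ / %ΔP = (4346/9537) / (-55/161.5) = -1.3380…

-1.34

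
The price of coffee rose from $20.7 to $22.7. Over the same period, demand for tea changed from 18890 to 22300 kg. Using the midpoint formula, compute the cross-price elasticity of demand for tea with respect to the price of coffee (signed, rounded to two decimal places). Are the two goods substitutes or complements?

1.80; substitutes

%ΔQ_{tea} = (22300 − 18890)/avg = 3410/20595 = 0.165574…
%ΔP_{coffee} = (22.7 − 20.7)/avg = 2/21.7 = 0.092165…
E_cross = (3410/20595) / (2/21.7) = 1.7964…
E_cross > 0 ⇒ the goods are substitutes.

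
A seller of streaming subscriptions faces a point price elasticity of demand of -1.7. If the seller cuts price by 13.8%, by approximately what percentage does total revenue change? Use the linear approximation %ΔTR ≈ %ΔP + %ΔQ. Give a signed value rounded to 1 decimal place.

%ΔQ ≈ Ed × %ΔP = (-1.7) × (-13.8%) = +23.4600%
%ΔTR ≈ %ΔP + %ΔQ = (-13.8%) + (+23.4600%) = +9.6600%

+9.7%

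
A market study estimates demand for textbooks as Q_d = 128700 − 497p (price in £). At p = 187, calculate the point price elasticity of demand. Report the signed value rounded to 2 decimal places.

dQ_d/dp = −497. At p = 187, Q_d = 128700 − 497(187) = 35761.
Ed = (dQ_d/dp)·(p/Q_d) = −497 × (187/35761) = -2.5988…

-2.60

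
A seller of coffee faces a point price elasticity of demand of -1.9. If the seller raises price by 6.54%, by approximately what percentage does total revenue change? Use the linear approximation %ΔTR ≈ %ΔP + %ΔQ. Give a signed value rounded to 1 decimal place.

-5.9%

%ΔQ ≈ Ed × %ΔP = (-1.9) × (+6.54%) = -12.4260%
%ΔTR ≈ %ΔP + %ΔQ = (+6.54%) + (-12.4260%) = -5.8860%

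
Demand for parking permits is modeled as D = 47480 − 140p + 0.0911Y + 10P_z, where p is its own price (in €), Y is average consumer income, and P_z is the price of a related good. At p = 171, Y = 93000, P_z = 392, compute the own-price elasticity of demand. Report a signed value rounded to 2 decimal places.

-0.67

At the given values, D = 47480 − 140(171) + 0.0911(93000) + 10(392) = 35932.3.
∂D/∂p = −140.
E = (-140) × (171/35932.3) = -0.6662…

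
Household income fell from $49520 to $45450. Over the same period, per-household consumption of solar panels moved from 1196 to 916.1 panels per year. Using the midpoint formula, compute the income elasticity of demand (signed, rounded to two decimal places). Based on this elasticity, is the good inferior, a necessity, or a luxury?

3.09; luxury

%ΔQ = (916.1 − 1196)/[( 1196 + 916.1)/2] = -279.9/1056.05 = -0.265044…
%ΔIncome = (45450 − 49520)/[( 49520 + 45450)/2] = -4070/47485 = -0.085711…
E_income = (-279.9/1056.05) / (-4070/47485) = 3.0922…
E_income > 1 ⇒ normal good, luxury.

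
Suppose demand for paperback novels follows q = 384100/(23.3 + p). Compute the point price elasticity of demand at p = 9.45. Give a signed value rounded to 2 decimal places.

dq/dp = −384100/(23.3 + p)² = -358.114. At p = 9.45, q = 11728.2.
Ed = (dq/dp)·(p/q) = (-358.114) × (9.45/11728.2) = -0.2885…

-0.29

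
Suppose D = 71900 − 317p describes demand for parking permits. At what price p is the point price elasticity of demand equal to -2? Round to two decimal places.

151.21

Ed = −317p/(71900 − 317p). Set this equal to -2:
317p = 2·(71900 − 317p) ⇒ 317p(1 + 2) = 2·71900
p = 2·71900 / (317·3) = 151.2092…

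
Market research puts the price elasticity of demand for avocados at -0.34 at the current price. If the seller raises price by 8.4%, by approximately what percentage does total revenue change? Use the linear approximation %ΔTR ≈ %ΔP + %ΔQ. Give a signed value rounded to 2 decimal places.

%ΔQ ≈ Ed × %ΔP = (-0.34) × (+8.4%) = -2.8560%
%ΔTR ≈ %ΔP + %ΔQ = (+8.4%) + (-2.8560%) = +5.5440%

+5.54%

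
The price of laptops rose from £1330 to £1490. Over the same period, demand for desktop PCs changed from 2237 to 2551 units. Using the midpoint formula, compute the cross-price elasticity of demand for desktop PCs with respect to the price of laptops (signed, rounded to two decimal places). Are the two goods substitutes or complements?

%ΔQ_{desktop PCs} = (2551 − 2237)/avg = 314/2394 = 0.131161…
%ΔP_{laptops} = (1490 − 1330)/avg = 160/1410 = 0.113475…
E_cross = (314/2394) / (160/1410) = 1.1558…
E_cross > 0 ⇒ the goods are substitutes.

1.16; substitutes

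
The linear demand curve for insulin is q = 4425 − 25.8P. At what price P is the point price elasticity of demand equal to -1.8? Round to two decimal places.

110.26

Ed = −25.8P/(4425 − 25.8P). Set this equal to -1.8:
25.8P = 1.8·(4425 − 25.8P) ⇒ 25.8P(1 + 1.8) = 1.8·4425
P = 1.8·4425 / (25.8·2.8) = 110.2574…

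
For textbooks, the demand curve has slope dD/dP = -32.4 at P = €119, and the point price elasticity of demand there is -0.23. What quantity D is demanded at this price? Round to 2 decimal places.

16763.48

Ed = (dD/dP)·(P/D) ⇒ D = (dD/dP)·P/Ed = (-32.4)·119/(-0.23) = 16763.4782…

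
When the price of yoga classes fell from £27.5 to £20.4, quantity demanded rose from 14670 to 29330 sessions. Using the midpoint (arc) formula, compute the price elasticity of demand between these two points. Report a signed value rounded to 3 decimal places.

-2.248

%ΔQ = (29330 − 14670) / [(14670 + 29330)/2] = 14660/22000 = 0.666363…
%ΔP = (20.4 − 27.5) / [(27.5 + 20.4)/2] = -7.1/23.95 = -0.296450…
Arc Ed = %ΔQ / %ΔP = (14660/22000) / (-7.1/23.95) = -2.24780…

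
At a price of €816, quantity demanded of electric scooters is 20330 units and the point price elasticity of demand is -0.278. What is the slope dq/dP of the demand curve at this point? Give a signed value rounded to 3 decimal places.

-6.926

Ed = (dq/dP)·(P/q) ⇒ dq/dP = Ed·q/P = (-0.278)·20330/816 = -6.92615…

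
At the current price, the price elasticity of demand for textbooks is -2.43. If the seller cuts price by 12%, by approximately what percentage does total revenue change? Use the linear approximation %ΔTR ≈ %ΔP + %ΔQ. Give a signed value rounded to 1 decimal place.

+17.2%

%ΔQ ≈ Ed × %ΔP = (-2.43) × (-12%) = +29.1600%
%ΔTR ≈ %ΔP + %ΔQ = (-12%) + (+29.1600%) = +17.1600%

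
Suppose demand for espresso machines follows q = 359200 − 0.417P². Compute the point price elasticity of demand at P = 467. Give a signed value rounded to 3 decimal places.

-0.678

dq/dP = −2·0.417·P = -389.478. At P = 467, q = 268256.887.
Ed = (dq/dP)·(P/q) = (-389.478) × (467/268256.887) = -0.67803…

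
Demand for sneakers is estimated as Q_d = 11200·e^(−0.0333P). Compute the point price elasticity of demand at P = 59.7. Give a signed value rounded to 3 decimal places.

-1.988

dQ_d/dP = −0.0333·Q_d = -51.0835. At P = 59.7, Q_d = 1534.04.
Ed = (dQ_d/dP)·(P/Q_d) = (-51.0835) × (59.7/1534.04) = -1.98801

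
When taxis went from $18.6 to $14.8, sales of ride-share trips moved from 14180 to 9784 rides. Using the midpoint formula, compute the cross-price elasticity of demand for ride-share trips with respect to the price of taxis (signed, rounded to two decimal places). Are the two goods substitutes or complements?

1.61; substitutes

%ΔQ_{ride-share trips} = (9784 − 14180)/avg = -4396/11982 = -0.366883…
%ΔP_{taxis} = (14.8 − 18.6)/avg = -3.8/16.7 = -0.227544…
E_cross = (-4396/11982) / (-3.8/16.7) = 1.6123…
E_cross > 0 ⇒ the goods are substitutes.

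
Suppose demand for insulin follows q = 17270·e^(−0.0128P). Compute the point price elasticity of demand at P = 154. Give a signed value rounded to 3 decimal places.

-1.971

dq/dP = −0.0128·q = -30.7908. At P = 154, q = 2405.53.
Ed = (dq/dP)·(P/q) = (-30.7908) × (154/2405.53) = -1.9712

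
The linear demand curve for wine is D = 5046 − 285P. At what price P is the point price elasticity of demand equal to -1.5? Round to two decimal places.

Ed = −285P/(5046 − 285P). Set this equal to -1.5:
285P = 1.5·(5046 − 285P) ⇒ 285P(1 + 1.5) = 1.5·5046
P = 1.5·5046 / (285·2.5) = 10.6231…

10.62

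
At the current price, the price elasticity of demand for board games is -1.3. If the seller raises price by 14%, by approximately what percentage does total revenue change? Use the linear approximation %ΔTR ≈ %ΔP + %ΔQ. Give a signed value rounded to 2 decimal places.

-4.20%

%ΔQ ≈ Ed × %ΔP = (-1.3) × (+14%) = -18.2000%
%ΔTR ≈ %ΔP + %ΔQ = (+14%) + (-18.2000%) = -4.2000%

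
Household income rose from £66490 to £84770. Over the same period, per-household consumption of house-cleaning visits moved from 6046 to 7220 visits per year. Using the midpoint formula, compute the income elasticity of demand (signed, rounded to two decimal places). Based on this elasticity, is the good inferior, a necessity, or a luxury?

0.73; necessity

%ΔQ = (7220 − 6046)/[( 6046 + 7220)/2] = 1174/6633 = 0.176993…
%ΔIncome = (84770 − 66490)/[( 66490 + 84770)/2] = 18280/75630 = 0.241703…
E_income = (1174/6633) / (18280/75630) = 0.7322…
0 < E_income < 1 ⇒ normal good, necessity.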